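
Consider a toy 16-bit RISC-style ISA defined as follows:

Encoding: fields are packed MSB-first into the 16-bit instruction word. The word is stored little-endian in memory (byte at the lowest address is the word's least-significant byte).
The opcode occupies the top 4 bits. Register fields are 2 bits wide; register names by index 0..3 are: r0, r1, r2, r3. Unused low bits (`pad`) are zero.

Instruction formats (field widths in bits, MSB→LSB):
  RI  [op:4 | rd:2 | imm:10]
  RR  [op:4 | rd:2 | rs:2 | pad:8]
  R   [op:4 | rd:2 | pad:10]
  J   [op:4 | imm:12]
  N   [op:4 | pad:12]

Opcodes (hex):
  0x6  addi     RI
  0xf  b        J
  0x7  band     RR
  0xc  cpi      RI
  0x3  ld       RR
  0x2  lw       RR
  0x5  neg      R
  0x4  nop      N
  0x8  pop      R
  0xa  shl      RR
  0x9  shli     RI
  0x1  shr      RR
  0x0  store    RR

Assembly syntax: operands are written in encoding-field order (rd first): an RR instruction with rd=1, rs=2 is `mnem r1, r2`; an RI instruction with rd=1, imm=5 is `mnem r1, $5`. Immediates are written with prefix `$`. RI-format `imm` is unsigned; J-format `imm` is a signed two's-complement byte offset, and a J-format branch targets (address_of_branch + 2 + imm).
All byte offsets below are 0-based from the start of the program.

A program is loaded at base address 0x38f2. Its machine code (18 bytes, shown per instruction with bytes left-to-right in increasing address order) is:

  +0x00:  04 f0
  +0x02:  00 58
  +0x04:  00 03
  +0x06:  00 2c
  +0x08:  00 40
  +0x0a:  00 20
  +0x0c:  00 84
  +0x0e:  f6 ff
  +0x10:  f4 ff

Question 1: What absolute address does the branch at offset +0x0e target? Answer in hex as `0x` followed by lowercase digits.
0x38f8

[0e] f6 ff → 0xfff6
  top 4b → 0xf → b [J]
  imm@[11:0]=0xff6 (s12→-10) ⇒ $-10
  target = base 0x38f2 + off 0x0e + 2 + imm -10 = 0x38f8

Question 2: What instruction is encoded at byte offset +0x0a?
lw r0, r0

off 0x0a: read 00 20 as little → 0x2000
  opcode bits[15:12]=0x2: lw/RR
  rd: (w>>10)&0x3=0x0 → r0
  rs: (w>>8)&0x3=0x0 → r0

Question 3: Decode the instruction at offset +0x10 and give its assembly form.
b $-12

+0x10: f4 ff ⇒ word 0xfff4 (little)
  opcode bits[15:12]=0xf: b/J
  imm: (w>>0)&0xfff=0xff4 (s12→-12) → $-12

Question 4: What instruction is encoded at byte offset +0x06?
@+06  little-endian(00 2c) = 0x2c00
  opcode bits[15:12]=0x2: lw/RR
  rd@[11:10]=0x3 ⇒ r3
  rs@[9:8]=0x0 ⇒ r0

lw r3, r0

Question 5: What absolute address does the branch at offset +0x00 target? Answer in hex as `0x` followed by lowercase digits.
@+00  little-endian(04 f0) = 0xf004
  op=0xf004>>12=0xf ⇒ b (J)
  imm: (w>>0)&0xfff=0x4 → $4
  target = base 0x38f2 + off 0x00 + 2 + imm 4 = 0x38f8

0x38f8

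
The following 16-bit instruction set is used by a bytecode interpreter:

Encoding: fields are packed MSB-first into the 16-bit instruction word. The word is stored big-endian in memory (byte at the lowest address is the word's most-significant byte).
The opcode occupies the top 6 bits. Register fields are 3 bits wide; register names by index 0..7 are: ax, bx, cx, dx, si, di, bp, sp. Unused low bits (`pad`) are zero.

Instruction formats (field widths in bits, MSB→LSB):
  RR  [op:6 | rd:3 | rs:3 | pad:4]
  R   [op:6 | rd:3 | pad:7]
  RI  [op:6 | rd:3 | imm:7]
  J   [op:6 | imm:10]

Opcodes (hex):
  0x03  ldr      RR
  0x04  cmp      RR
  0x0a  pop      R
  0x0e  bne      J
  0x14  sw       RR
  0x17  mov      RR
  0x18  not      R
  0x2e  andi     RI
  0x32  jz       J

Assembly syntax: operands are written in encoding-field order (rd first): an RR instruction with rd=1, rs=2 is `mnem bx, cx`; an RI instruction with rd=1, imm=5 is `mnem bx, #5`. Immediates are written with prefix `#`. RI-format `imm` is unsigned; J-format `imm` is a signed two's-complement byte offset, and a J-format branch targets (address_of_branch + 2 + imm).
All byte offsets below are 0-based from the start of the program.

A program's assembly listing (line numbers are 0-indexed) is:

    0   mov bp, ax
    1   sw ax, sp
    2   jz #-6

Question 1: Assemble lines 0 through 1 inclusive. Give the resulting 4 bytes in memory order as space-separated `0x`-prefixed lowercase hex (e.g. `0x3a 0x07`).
0x5f 0x00 0x50 0x70

0. mov fields op=0x17:6|rd=6:3|rs=0:3|pad=0:4 → word 5f00h → 5f 00
1. sw fields op=0x14:6|rd=0:3|rs=7:3|pad=0:4 → word 5070h → 50 70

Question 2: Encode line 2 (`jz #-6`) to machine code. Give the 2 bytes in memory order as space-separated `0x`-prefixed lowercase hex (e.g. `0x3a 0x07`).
line 2 (jz): pack op=0x32:6|imm=-6:10 = 0xcbfa; big→ cb fa

0xcb 0xfa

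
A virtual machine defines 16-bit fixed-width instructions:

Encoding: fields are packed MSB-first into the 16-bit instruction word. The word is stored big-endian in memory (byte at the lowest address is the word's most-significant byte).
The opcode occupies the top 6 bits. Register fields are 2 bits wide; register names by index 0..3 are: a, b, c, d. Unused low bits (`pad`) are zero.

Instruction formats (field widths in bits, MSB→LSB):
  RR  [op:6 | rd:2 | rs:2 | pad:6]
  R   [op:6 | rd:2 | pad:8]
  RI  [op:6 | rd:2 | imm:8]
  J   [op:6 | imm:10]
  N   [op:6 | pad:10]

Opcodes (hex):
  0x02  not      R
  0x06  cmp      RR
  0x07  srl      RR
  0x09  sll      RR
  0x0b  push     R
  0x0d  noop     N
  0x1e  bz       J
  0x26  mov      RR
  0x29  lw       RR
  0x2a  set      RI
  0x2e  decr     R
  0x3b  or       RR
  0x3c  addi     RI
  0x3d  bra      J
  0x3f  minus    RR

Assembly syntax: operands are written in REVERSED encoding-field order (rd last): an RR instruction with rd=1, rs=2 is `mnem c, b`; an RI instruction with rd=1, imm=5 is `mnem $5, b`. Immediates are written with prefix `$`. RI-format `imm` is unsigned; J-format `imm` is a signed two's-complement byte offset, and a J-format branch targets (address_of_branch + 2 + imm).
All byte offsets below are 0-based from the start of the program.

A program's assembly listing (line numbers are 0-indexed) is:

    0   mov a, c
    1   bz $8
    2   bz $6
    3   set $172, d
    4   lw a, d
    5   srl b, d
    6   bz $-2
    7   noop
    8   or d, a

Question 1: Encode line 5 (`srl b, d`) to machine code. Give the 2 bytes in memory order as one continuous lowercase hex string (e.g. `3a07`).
1f40

5. srl fields op=0x7:6|rd=3:2|rs=1:2|pad=0:6 → word 1f40h → 1f 40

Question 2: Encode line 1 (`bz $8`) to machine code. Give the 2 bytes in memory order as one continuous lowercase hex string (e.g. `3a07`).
7808

line 1 (bz): pack op=0x1e:6|imm=8:10 = 0x7808; big→ 78 08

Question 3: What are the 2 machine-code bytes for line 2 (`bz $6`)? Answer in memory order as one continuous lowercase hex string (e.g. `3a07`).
7806

line 2 (bz): pack op=0x1e:6|imm=6:10 = 0x7806; big→ 78 06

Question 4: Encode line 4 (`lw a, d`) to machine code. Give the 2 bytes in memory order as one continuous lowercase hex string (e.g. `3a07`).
4. lw fields op=0x29:6|rd=3:2|rs=0:2|pad=0:6 → word a700h → a7 00

a700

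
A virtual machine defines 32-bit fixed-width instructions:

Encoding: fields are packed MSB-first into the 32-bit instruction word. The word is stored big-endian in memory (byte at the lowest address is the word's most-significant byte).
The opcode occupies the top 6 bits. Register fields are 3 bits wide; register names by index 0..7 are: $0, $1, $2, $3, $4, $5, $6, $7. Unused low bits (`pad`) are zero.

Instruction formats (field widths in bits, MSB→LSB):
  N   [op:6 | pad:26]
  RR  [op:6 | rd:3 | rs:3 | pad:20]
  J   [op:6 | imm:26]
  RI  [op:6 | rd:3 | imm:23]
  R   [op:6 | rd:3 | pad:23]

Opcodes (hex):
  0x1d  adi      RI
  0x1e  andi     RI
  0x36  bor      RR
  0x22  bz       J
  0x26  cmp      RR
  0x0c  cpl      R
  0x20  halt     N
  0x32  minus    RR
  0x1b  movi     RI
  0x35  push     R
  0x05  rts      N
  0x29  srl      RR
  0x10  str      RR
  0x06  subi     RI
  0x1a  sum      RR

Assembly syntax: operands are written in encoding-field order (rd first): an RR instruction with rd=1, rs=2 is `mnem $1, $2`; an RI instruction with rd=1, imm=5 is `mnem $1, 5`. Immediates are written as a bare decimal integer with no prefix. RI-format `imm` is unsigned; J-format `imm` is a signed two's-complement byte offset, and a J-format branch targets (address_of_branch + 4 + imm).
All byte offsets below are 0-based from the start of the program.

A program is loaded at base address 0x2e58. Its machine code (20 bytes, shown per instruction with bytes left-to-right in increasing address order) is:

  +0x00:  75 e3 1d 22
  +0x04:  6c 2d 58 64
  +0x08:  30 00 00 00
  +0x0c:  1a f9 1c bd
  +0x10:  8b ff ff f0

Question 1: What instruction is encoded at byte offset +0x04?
movi $0, 2971748

@+04  big-endian(6c 2d 58 64) = 0x6c2d5864
  top 6b → 0x1b → movi [RI]
  rd@[25:23]=0x0 ⇒ $0
  imm@[22:0]=0x2d5864 ⇒ 2971748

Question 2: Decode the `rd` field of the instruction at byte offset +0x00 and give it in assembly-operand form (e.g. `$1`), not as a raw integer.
+0x00: 75 e3 1d 22 ⇒ word 0x75e31d22 (big)
  top 6b → 0x1d → adi [RI]
  [25:23] rd=3 = $3
  [22:0] imm=6495522 = 6495522

$3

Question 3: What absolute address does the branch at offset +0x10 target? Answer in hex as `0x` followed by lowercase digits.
0x2e5c

[10] 8b ff ff f0 → 0x8bfffff0
  opcode bits[31:26]=0x22: bz/J
  [25:0] imm=67108848 (s26→-16) = -16
  target = base 0x2e58 + off 0x10 + 4 + imm -16 = 0x2e5c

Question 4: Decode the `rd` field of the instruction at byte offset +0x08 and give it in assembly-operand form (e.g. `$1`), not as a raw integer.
$0

off 0x08: read 30 00 00 00 as big → 0x30000000
  top 6b → 0xc → cpl [R]
  [25:23] rd=0 = $0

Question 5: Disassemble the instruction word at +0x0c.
subi $5, 7937213

off 0x0c: read 1a f9 1c bd as big → 0x1af91cbd
  op=0x1af91cbd>>26=0x6 ⇒ subi (RI)
  [25:23] rd=5 = $5
  [22:0] imm=7937213 = 7937213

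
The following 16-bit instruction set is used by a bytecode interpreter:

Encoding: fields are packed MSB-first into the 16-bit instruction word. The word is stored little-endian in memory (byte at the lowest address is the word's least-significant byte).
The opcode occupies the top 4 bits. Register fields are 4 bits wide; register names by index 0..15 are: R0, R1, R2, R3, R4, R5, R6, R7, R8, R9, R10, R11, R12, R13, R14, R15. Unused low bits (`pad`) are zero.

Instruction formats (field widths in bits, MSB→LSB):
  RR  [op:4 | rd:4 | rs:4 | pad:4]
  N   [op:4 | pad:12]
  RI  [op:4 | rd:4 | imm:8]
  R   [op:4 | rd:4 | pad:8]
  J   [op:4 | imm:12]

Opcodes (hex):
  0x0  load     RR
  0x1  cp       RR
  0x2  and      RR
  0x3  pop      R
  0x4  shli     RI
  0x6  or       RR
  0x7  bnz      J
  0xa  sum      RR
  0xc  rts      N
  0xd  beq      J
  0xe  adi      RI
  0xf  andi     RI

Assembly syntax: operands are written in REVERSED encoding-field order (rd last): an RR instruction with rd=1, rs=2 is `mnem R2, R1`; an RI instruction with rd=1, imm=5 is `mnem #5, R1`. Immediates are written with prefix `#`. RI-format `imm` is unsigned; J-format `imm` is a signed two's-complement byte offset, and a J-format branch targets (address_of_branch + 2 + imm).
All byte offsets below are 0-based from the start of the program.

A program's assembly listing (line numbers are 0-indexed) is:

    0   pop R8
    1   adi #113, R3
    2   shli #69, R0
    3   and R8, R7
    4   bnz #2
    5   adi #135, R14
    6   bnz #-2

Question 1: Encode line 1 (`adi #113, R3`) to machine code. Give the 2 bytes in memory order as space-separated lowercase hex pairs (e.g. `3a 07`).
L1: adi op=0xe:4|rd=3:4|imm=113:8 ⇒ 0xe371 ⇒ little 71 e3

71 e3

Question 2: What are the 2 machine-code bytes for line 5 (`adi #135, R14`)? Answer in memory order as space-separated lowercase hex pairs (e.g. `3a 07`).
87 ee

L5: adi op=0xe:4|rd=14:4|imm=135:8 ⇒ 0xee87 ⇒ little 87 ee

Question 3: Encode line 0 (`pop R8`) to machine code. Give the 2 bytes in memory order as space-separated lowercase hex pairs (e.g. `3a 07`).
00 38

0. pop fields op=0x3:4|rd=8:4|pad=0:8 → word 3800h → 00 38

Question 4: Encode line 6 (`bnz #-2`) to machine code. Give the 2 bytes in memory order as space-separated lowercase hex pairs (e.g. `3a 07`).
fe 7f

L6: bnz op=0x7:4|imm=-2:12 ⇒ 0x7ffe ⇒ little fe 7f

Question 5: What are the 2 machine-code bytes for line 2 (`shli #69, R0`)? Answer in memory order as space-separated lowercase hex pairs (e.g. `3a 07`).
45 40

2. shli fields op=0x4:4|rd=0:4|imm=69:8 → word 4045h → 45 40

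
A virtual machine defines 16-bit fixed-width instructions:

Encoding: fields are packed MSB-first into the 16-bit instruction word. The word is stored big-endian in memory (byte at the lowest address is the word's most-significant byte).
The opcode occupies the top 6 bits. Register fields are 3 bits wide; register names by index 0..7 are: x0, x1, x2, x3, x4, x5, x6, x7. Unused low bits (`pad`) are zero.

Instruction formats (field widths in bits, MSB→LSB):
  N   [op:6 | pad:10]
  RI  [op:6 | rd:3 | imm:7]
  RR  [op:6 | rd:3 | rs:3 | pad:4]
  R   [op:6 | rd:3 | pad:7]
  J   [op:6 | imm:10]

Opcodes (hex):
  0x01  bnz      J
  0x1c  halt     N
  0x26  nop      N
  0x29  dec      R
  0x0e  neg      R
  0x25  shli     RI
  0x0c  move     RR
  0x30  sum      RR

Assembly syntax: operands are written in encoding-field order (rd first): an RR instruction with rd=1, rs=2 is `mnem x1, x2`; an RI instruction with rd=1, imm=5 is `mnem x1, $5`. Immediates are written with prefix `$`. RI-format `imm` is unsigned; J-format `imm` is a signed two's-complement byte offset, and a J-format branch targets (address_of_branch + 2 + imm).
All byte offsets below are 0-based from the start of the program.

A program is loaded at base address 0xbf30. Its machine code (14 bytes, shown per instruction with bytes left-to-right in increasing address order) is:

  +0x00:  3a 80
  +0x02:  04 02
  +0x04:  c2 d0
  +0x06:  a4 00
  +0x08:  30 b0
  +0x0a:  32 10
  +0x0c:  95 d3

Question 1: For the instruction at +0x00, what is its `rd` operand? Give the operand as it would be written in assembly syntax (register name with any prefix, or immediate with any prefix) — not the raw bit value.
x5

off 0x00: read 3a 80 as big → 0x3a80
  top 6b → 0xe → neg [R]
  [9:7] rd=5 = x5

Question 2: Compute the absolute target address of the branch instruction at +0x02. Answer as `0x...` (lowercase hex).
0xbf36

[02] 04 02 → 0x0402
  opcode bits[15:10]=0x1: bnz/J
  [9:0] imm=2 = $2
  target = base 0xbf30 + off 0x02 + 2 + imm 2 = 0xbf36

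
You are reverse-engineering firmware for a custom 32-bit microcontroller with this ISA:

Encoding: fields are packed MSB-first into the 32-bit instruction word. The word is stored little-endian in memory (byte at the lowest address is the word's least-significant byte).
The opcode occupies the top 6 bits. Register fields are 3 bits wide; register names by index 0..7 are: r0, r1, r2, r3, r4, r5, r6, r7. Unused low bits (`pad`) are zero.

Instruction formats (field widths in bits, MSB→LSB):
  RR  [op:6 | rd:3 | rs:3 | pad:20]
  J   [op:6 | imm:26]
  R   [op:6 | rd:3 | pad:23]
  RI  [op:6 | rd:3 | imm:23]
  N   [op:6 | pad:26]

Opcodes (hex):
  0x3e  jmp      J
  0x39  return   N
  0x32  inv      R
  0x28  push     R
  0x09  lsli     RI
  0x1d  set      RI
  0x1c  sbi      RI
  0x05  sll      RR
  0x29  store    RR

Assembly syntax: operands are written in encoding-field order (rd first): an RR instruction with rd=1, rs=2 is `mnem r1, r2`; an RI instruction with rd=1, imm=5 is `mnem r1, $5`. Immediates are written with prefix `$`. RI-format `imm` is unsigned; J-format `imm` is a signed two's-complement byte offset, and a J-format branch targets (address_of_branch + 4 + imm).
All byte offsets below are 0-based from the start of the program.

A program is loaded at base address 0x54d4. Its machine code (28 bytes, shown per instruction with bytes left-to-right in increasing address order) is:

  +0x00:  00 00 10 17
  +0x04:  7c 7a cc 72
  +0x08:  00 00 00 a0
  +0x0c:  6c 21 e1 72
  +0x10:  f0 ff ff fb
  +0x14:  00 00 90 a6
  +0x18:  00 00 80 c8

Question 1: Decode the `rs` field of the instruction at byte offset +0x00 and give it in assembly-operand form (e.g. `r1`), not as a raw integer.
off 0x00: read 00 00 10 17 as little → 0x17100000
  op=0x17100000>>26=0x5 ⇒ sll (RR)
  rd@[25:23]=0x6 ⇒ r6
  rs@[22:20]=0x1 ⇒ r1

r1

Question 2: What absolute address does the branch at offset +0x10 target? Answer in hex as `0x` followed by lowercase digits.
0x54d8

off 0x10: read f0 ff ff fb as little → 0xfbfffff0
  op=0xfbfffff0>>26=0x3e ⇒ jmp (J)
  imm: (w>>0)&0x3ffffff=0x3fffff0 (s26→-16) → $-16
  target = base 0x54d4 + off 0x10 + 4 + imm -16 = 0x54d8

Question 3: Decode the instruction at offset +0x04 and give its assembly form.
off 0x04: read 7c 7a cc 72 as little → 0x72cc7a7c
  top 6b → 0x1c → sbi [RI]
  [25:23] rd=5 = r5
  [22:0] imm=5012092 = $5012092

sbi r5, $5012092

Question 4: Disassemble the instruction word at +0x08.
push r0

+0x08: 00 00 00 a0 ⇒ word 0xa0000000 (little)
  opcode bits[31:26]=0x28: push/R
  [25:23] rd=0 = r0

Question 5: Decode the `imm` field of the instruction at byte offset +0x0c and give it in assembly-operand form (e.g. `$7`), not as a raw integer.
$6365548

@+0c  little-endian(6c 21 e1 72) = 0x72e1216c
  opcode bits[31:26]=0x1c: sbi/RI
  rd: (w>>23)&0x7=0x5 → r5
  imm: (w>>0)&0x7fffff=0x61216c → $6365548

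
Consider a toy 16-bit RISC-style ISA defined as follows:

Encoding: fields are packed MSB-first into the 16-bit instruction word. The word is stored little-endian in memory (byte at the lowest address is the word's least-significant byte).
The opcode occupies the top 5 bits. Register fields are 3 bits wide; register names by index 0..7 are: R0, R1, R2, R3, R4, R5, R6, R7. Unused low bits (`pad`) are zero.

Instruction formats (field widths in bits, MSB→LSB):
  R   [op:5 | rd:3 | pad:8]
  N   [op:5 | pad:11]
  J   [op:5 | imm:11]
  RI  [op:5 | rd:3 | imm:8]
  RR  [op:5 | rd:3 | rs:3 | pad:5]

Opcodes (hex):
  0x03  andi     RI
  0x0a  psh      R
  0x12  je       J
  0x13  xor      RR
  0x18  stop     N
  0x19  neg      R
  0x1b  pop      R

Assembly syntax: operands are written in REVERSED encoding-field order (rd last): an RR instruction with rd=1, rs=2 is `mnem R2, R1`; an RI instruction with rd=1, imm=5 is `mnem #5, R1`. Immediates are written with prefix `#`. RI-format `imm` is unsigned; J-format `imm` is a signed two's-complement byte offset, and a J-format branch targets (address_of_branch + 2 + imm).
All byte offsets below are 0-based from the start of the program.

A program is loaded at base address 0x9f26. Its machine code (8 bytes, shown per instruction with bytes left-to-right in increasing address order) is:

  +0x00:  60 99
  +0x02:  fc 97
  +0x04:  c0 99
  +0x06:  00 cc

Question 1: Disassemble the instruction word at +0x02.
@+02  little-endian(fc 97) = 0x97fc
  op=0x97fc>>11=0x12 ⇒ je (J)
  [10:0] imm=2044 (s11→-4) = #-4

je #-4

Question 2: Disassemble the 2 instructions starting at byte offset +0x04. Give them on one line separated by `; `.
xor R6, R1; neg R4

[04] c0 99 → 0x99c0
  opcode bits[15:11]=0x13: xor/RR
  rd@[10:8]=0x1 ⇒ R1
  rs@[7:5]=0x6 ⇒ R6
[06] 00 cc → 0xcc00
  opcode bits[15:11]=0x19: neg/R
  rd@[10:8]=0x4 ⇒ R4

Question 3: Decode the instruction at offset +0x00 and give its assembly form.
xor R3, R1

[00] 60 99 → 0x9960
  top 5b → 0x13 → xor [RR]
  [10:8] rd=1 = R1
  [7:5] rs=3 = R3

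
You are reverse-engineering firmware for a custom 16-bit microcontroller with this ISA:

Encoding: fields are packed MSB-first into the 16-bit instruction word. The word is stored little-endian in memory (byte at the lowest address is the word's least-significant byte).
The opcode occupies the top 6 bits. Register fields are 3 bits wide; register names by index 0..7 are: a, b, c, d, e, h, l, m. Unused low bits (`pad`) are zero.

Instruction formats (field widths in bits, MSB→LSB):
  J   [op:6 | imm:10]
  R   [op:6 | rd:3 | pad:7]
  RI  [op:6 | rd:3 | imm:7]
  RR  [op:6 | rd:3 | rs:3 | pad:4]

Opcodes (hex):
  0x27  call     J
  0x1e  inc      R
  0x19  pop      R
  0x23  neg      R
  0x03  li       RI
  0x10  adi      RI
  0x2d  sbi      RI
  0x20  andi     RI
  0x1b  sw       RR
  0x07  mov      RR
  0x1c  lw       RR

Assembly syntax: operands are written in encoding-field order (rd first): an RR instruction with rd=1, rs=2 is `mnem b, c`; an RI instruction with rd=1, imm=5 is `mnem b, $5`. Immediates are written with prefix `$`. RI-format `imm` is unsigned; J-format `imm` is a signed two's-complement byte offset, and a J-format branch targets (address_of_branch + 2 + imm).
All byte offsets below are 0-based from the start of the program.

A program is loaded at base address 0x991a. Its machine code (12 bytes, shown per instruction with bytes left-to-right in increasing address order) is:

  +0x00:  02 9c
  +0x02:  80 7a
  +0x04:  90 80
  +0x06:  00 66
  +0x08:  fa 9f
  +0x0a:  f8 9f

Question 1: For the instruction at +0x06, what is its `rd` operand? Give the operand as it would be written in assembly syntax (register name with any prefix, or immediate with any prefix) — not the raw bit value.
[06] 00 66 → 0x6600
  op=0x6600>>10=0x19 ⇒ pop (R)
  rd@[9:7]=0x4 ⇒ e

e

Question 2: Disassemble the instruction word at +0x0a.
+0x0a: f8 9f ⇒ word 0x9ff8 (little)
  top 6b → 0x27 → call [J]
  imm: (w>>0)&0x3ff=0x3f8 (s10→-8) → $-8

call $-8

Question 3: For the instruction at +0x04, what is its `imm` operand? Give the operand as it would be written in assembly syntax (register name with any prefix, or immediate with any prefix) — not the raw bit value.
off 0x04: read 90 80 as little → 0x8090
  top 6b → 0x20 → andi [RI]
  rd: (w>>7)&0x7=0x1 → b
  imm: (w>>0)&0x7f=0x10 → $16

$16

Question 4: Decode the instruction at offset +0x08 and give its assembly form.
[08] fa 9f → 0x9ffa
  top 6b → 0x27 → call [J]
  imm@[9:0]=0x3fa (s10→-6) ⇒ $-6

call $-6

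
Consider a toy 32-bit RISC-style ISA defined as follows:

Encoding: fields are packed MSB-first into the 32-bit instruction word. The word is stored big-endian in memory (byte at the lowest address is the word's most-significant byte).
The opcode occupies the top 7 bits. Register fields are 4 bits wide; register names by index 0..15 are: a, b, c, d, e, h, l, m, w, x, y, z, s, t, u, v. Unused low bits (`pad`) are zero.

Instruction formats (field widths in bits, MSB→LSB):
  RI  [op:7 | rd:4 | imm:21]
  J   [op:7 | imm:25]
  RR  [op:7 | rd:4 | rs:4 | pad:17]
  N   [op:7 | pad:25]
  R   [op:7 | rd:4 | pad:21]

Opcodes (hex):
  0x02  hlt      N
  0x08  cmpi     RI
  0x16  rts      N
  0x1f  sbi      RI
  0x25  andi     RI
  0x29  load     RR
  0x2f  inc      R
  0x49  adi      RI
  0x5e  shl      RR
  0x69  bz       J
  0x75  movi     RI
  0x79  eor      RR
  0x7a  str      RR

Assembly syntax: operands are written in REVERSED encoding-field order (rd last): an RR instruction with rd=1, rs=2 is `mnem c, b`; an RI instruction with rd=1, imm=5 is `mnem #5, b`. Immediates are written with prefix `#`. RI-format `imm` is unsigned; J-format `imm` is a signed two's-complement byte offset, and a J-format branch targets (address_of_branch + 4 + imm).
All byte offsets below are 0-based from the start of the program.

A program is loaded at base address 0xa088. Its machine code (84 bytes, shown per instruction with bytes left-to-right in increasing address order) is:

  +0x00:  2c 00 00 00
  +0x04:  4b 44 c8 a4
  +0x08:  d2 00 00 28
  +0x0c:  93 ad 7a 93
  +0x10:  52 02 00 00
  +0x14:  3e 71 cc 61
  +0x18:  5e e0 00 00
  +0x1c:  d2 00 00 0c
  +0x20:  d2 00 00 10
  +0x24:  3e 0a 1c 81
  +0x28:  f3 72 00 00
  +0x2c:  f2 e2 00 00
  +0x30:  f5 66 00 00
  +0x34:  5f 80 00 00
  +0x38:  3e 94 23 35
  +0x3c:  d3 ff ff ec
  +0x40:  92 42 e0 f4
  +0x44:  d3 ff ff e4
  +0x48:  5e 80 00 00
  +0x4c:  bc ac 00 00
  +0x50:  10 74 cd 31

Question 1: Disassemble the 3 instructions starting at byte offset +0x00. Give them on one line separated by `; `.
rts; andi #313508, y; bz #40

off 0x00: read 2c 00 00 00 as big → 0x2c000000
  opcode bits[31:25]=0x16: rts/N
off 0x04: read 4b 44 c8 a4 as big → 0x4b44c8a4
  opcode bits[31:25]=0x25: andi/RI
  rd@[24:21]=0xa ⇒ y
  imm@[20:0]=0x4c8a4 ⇒ #313508
off 0x08: read d2 00 00 28 as big → 0xd2000028
  opcode bits[31:25]=0x69: bz/J
  imm@[24:0]=0x28 ⇒ #40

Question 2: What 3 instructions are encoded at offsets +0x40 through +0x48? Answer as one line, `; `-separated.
[40] 92 42 e0 f4 → 0x9242e0f4
  top 7b → 0x49 → adi [RI]
  rd: (w>>21)&0xf=0x2 → c
  imm: (w>>0)&0x1fffff=0x2e0f4 → #188660
[44] d3 ff ff e4 → 0xd3ffffe4
  top 7b → 0x69 → bz [J]
  imm: (w>>0)&0x1ffffff=0x1ffffe4 (s25→-28) → #-28
[48] 5e 80 00 00 → 0x5e800000
  top 7b → 0x2f → inc [R]
  rd: (w>>21)&0xf=0x4 → e

adi #188660, c; bz #-28; inc e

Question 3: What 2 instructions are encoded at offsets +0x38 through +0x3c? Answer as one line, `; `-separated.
sbi #1319733, e; bz #-20

+0x38: 3e 94 23 35 ⇒ word 0x3e942335 (big)
  top 7b → 0x1f → sbi [RI]
  rd@[24:21]=0x4 ⇒ e
  imm@[20:0]=0x142335 ⇒ #1319733
+0x3c: d3 ff ff ec ⇒ word 0xd3ffffec (big)
  top 7b → 0x69 → bz [J]
  imm@[24:0]=0x1ffffec (s25→-20) ⇒ #-20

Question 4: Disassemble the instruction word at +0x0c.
adi #883347, t

[0c] 93 ad 7a 93 → 0x93ad7a93
  top 7b → 0x49 → adi [RI]
  rd@[24:21]=0xd ⇒ t
  imm@[20:0]=0xd7a93 ⇒ #883347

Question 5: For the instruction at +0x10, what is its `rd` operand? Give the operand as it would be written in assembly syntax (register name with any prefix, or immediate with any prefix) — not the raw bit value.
a

+0x10: 52 02 00 00 ⇒ word 0x52020000 (big)
  opcode bits[31:25]=0x29: load/RR
  rd@[24:21]=0x0 ⇒ a
  rs@[20:17]=0x1 ⇒ b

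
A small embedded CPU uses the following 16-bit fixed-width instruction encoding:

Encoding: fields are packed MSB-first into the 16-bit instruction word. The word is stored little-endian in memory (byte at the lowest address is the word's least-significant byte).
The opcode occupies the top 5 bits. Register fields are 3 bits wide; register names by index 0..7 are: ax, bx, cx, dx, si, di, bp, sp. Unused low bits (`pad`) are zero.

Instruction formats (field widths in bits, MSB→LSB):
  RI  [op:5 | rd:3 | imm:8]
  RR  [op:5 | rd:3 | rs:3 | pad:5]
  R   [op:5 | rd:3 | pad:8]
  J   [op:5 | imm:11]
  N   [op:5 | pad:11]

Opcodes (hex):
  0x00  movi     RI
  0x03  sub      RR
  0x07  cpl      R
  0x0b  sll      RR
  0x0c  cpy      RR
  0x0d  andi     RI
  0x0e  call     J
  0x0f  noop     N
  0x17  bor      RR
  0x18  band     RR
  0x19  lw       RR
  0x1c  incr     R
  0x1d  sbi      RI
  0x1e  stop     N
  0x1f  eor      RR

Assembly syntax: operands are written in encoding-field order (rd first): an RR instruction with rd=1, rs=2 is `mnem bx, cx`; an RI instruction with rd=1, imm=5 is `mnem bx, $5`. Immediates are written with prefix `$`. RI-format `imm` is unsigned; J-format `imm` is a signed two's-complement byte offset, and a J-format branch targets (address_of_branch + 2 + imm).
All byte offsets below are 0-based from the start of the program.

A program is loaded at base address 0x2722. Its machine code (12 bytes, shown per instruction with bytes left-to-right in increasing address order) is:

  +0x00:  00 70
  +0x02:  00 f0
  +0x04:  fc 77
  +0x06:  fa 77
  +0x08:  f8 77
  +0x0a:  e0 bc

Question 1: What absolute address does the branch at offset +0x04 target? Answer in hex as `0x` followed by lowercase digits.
off 0x04: read fc 77 as little → 0x77fc
  op=0x77fc>>11=0xe ⇒ call (J)
  imm: (w>>0)&0x7ff=0x7fc (s11→-4) → $-4
  target = base 0x2722 + off 0x04 + 2 + imm -4 = 0x2724

0x2724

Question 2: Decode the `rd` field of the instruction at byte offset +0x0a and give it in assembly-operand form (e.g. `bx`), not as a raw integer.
+0x0a: e0 bc ⇒ word 0xbce0 (little)
  opcode bits[15:11]=0x17: bor/RR
  rd: (w>>8)&0x7=0x4 → si
  rs: (w>>5)&0x7=0x7 → sp

si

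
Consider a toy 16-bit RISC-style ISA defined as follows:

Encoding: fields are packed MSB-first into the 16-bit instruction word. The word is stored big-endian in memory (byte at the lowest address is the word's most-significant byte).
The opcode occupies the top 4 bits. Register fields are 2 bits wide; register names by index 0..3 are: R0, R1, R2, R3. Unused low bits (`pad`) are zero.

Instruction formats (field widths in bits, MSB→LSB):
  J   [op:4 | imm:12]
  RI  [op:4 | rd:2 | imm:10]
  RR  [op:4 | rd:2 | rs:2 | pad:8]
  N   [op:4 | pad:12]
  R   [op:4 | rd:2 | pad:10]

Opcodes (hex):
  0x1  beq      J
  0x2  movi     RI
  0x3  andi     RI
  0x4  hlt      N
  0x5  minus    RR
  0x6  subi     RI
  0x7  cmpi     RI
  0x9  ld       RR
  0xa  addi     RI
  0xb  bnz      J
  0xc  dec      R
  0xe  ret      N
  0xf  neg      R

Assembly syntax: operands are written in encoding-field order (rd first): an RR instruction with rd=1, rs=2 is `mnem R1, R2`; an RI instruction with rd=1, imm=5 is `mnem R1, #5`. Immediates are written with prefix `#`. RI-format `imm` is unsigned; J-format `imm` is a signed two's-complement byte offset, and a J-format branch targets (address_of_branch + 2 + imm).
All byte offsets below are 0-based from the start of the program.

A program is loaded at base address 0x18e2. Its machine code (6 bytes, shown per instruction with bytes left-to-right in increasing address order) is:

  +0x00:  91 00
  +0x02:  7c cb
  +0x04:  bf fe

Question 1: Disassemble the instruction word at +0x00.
off 0x00: read 91 00 as big → 0x9100
  op=0x9100>>12=0x9 ⇒ ld (RR)
  [11:10] rd=0 = R0
  [9:8] rs=1 = R1

ld R0, R1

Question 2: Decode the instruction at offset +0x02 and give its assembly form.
cmpi R3, #203

[02] 7c cb → 0x7ccb
  opcode bits[15:12]=0x7: cmpi/RI
  [11:10] rd=3 = R3
  [9:0] imm=203 = #203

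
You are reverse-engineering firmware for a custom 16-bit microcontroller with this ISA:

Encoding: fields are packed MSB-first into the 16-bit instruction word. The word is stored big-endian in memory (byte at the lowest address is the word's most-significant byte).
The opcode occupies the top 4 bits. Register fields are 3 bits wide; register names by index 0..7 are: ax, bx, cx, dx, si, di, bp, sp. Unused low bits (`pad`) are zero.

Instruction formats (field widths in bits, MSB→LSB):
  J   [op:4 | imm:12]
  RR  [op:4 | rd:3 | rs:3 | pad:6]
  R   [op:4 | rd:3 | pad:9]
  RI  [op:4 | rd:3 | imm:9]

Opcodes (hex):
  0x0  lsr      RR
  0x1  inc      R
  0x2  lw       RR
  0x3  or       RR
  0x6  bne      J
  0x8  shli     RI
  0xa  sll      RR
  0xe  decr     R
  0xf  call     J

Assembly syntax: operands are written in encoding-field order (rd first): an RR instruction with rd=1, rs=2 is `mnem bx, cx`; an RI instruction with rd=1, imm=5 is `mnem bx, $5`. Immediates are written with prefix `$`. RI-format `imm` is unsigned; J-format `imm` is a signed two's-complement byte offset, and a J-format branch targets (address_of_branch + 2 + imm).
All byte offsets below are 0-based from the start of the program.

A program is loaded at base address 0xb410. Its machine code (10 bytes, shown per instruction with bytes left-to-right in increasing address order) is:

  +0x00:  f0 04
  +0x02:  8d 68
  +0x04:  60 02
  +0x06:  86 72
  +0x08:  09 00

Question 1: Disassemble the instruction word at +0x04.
bne $2

[04] 60 02 → 0x6002
  top 4b → 0x6 → bne [J]
  imm@[11:0]=0x2 ⇒ $2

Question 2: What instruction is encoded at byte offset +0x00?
call $4

[00] f0 04 → 0xf004
  op=0xf004>>12=0xf ⇒ call (J)
  imm@[11:0]=0x4 ⇒ $4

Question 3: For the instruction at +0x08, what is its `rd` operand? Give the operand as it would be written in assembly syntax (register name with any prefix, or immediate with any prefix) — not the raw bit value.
si

[08] 09 00 → 0x0900
  op=0x0900>>12=0x0 ⇒ lsr (RR)
  rd@[11:9]=0x4 ⇒ si
  rs@[8:6]=0x4 ⇒ si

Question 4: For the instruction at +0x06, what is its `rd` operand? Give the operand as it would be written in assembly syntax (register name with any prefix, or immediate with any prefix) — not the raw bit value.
dx

[06] 86 72 → 0x8672
  op=0x8672>>12=0x8 ⇒ shli (RI)
  rd@[11:9]=0x3 ⇒ dx
  imm@[8:0]=0x72 ⇒ $114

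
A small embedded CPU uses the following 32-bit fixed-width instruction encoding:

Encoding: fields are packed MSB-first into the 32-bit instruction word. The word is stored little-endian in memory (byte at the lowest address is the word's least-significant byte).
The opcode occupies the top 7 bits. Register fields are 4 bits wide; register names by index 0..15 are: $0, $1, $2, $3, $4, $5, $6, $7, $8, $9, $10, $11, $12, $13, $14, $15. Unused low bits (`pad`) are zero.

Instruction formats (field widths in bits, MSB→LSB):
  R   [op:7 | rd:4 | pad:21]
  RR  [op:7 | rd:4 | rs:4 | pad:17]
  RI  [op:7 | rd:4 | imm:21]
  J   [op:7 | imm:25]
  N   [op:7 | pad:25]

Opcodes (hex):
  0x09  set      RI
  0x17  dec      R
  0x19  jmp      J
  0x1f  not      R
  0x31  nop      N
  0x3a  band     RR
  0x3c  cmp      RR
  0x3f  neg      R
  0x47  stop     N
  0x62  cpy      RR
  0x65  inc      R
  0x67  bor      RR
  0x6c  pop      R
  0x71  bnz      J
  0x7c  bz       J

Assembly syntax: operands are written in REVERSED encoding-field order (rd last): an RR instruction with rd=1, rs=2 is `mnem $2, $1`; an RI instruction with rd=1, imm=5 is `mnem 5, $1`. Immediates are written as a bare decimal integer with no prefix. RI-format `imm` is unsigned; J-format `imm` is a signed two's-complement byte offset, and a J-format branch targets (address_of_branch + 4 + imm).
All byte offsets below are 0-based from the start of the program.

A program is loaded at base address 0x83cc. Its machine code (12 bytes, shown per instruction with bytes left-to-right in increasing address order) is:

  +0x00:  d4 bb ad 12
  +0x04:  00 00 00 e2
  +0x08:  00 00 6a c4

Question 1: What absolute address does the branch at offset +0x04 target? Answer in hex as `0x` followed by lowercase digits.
0x83d4

+0x04: 00 00 00 e2 ⇒ word 0xe2000000 (little)
  op=0xe2000000>>25=0x71 ⇒ bnz (J)
  [24:0] imm=0 = 0
  target = base 0x83cc + off 0x04 + 4 + imm 0 = 0x83d4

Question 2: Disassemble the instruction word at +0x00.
set 900052, $5

[00] d4 bb ad 12 → 0x12adbbd4
  opcode bits[31:25]=0x9: set/RI
  [24:21] rd=5 = $5
  [20:0] imm=900052 = 900052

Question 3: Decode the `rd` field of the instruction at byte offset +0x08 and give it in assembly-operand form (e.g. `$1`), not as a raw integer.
+0x08: 00 00 6a c4 ⇒ word 0xc46a0000 (little)
  top 7b → 0x62 → cpy [RR]
  [24:21] rd=3 = $3
  [20:17] rs=5 = $5

$3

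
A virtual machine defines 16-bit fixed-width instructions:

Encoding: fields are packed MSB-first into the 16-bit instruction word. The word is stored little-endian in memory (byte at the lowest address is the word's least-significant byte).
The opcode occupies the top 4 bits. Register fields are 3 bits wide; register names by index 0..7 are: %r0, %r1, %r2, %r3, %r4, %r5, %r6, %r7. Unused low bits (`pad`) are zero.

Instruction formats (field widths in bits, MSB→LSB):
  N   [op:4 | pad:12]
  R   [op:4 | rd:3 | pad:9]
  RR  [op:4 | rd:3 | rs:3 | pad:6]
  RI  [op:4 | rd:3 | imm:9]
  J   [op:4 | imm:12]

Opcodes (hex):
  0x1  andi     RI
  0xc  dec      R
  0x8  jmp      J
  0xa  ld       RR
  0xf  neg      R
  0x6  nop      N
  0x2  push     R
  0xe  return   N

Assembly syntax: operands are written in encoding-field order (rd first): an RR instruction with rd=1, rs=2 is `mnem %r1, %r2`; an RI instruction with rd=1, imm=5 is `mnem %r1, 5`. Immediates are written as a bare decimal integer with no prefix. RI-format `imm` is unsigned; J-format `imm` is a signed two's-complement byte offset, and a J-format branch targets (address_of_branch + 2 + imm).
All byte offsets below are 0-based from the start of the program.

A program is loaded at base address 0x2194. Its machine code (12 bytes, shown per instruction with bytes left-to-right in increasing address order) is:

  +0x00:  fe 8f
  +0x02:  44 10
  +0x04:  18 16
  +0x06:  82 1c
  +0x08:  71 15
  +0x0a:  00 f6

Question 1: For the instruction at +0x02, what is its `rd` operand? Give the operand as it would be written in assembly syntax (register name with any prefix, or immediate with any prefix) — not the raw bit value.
@+02  little-endian(44 10) = 0x1044
  op=0x1044>>12=0x1 ⇒ andi (RI)
  [11:9] rd=0 = %r0
  [8:0] imm=68 = 68

%r0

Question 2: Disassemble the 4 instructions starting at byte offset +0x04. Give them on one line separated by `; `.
@+04  little-endian(18 16) = 0x1618
  top 4b → 0x1 → andi [RI]
  rd: (w>>9)&0x7=0x3 → %r3
  imm: (w>>0)&0x1ff=0x18 → 24
@+06  little-endian(82 1c) = 0x1c82
  top 4b → 0x1 → andi [RI]
  rd: (w>>9)&0x7=0x6 → %r6
  imm: (w>>0)&0x1ff=0x82 → 130
@+08  little-endian(71 15) = 0x1571
  top 4b → 0x1 → andi [RI]
  rd: (w>>9)&0x7=0x2 → %r2
  imm: (w>>0)&0x1ff=0x171 → 369
@+0a  little-endian(00 f6) = 0xf600
  top 4b → 0xf → neg [R]
  rd: (w>>9)&0x7=0x3 → %r3

andi %r3, 24; andi %r6, 130; andi %r2, 369; neg %r3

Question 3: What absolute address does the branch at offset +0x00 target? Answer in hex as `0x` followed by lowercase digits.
0x2194

off 0x00: read fe 8f as little → 0x8ffe
  opcode bits[15:12]=0x8: jmp/J
  imm: (w>>0)&0xfff=0xffe (s12→-2) → -2
  target = base 0x2194 + off 0x00 + 2 + imm -2 = 0x2194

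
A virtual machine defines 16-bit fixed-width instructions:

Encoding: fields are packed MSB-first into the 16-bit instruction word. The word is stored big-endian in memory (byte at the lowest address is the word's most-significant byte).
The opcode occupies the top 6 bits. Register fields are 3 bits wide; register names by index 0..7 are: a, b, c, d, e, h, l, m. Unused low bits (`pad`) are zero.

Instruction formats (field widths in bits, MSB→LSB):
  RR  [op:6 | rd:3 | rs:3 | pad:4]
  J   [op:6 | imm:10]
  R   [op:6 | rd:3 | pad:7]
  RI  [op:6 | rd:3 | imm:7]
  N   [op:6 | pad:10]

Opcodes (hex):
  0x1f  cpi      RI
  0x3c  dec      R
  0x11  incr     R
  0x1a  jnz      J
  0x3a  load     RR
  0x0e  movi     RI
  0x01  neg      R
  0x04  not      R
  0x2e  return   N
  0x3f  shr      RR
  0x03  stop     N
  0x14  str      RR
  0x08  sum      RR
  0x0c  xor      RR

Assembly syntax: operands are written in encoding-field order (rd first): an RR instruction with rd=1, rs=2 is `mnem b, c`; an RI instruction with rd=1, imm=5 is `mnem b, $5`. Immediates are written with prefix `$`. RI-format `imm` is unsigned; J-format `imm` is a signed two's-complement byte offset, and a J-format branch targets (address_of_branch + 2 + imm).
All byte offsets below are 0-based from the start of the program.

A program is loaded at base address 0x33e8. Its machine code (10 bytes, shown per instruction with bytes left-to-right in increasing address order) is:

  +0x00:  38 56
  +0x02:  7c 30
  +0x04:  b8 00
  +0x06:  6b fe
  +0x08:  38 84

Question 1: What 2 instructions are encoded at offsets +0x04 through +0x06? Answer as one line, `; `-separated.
return; jnz $-2

@+04  big-endian(b8 00) = 0xb800
  top 6b → 0x2e → return [N]
@+06  big-endian(6b fe) = 0x6bfe
  top 6b → 0x1a → jnz [J]
  imm@[9:0]=0x3fe (s10→-2) ⇒ $-2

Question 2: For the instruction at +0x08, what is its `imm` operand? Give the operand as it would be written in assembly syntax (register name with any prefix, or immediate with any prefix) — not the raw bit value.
@+08  big-endian(38 84) = 0x3884
  top 6b → 0xe → movi [RI]
  [9:7] rd=1 = b
  [6:0] imm=4 = $4

$4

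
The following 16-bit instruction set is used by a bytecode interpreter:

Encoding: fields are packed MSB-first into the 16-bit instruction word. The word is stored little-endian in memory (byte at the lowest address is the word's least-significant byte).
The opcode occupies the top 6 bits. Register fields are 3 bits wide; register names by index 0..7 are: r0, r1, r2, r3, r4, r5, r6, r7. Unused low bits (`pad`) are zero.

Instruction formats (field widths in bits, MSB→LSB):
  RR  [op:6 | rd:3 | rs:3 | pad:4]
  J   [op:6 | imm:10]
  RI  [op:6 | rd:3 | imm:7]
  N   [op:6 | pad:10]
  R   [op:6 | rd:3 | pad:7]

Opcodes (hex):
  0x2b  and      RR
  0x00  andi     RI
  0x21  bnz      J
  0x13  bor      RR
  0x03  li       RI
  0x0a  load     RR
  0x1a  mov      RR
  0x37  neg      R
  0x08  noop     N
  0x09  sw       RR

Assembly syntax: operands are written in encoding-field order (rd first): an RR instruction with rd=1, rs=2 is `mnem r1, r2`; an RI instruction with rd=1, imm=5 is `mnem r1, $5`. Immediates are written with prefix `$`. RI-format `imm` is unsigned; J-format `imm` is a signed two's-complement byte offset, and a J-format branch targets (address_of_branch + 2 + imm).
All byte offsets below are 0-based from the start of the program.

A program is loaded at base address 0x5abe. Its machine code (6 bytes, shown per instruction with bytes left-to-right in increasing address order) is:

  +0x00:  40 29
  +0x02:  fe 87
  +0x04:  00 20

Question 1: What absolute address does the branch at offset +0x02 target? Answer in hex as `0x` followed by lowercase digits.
+0x02: fe 87 ⇒ word 0x87fe (little)
  op=0x87fe>>10=0x21 ⇒ bnz (J)
  imm: (w>>0)&0x3ff=0x3fe (s10→-2) → $-2
  target = base 0x5abe + off 0x02 + 2 + imm -2 = 0x5ac0

0x5ac0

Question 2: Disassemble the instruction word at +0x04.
[04] 00 20 → 0x2000
  top 6b → 0x8 → noop [N]

noop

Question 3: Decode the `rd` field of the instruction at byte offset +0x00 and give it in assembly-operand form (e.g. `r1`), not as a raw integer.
@+00  little-endian(40 29) = 0x2940
  op=0x2940>>10=0xa ⇒ load (RR)
  rd@[9:7]=0x2 ⇒ r2
  rs@[6:4]=0x4 ⇒ r4

r2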